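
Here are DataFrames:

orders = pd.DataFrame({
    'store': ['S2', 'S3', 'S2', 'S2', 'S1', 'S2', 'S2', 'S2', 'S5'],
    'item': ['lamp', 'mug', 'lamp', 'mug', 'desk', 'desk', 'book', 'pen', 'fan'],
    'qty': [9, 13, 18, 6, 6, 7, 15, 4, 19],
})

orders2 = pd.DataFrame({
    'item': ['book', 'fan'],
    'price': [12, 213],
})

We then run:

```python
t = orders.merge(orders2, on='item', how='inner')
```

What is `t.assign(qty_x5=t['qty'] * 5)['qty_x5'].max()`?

merge on 'item' (how='inner') → 2 rows:
  store  item  qty  price
0    S2  book   15     12
1    S5   fan   19    213
add column qty_x5 = t['qty'] * 5:
  store  item  qty  price  qty_x5
0    S2  book   15     12      75
1    S5   fan   19    213      95
So max() = 95.

95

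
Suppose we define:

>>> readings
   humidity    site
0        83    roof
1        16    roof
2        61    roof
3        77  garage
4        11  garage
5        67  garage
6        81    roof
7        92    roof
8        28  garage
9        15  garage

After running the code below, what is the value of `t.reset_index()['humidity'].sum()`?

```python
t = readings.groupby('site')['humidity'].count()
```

group by site, count of humidity:
site
garage    5
roof      5
Name: humidity, dtype: int64
reset_index():
     site  humidity
0  garage         5
1    roof         5

10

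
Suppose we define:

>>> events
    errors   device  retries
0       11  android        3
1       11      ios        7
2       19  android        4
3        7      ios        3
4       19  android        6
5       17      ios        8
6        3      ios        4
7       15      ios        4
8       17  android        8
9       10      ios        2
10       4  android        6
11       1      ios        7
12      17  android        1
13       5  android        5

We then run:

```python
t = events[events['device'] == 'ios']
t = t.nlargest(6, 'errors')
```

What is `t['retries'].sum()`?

28

filter rows where device == 'ios':
    errors device  retries
1       11    ios        7
3        7    ios        3
5       17    ios        8
6        3    ios        4
7       15    ios        4
9       10    ios        2
11       1    ios        7
take 6 rows with largest errors:
   errors device  retries
5      17    ios        8
7      15    ios        4
1      11    ios        7
9      10    ios        2
3       7    ios        3
6       3    ios        4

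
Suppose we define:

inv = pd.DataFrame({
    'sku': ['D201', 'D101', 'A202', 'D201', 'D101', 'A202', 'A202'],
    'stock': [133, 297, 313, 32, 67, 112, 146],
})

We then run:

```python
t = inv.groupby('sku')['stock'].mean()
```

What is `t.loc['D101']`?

group by sku, mean of stock:
sku
A202    190.333333
D101    182.000000
D201     82.500000
Name: stock, dtype: float64
Reading off the value at index 'D101', we get 182.0.

182.0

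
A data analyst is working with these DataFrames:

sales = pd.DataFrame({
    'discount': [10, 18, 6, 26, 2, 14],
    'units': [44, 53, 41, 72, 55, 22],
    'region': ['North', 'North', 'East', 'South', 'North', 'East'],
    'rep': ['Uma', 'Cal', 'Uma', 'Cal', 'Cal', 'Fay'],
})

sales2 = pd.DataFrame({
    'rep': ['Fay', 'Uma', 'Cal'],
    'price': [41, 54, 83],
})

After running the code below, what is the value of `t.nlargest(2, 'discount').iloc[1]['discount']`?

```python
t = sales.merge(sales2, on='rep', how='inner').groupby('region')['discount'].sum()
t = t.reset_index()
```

merge on 'rep' (how='inner') → 6 rows:
   discount  units region  rep  price
0        10     44  North  Uma     54
1        18     53  North  Cal     83
2         6     41   East  Uma     54
3        26     72  South  Cal     83
4         2     55  North  Cal     83
5        14     22   East  Fay     41
group by region, sum of discount:
region
East     20
North    30
South    26
Name: discount, dtype: int64
reset_index():
  region  discount
0   East        20
1  North        30
2  South        26
take 2 rows with largest discount:
  region  discount
1  North        30
2  South        26
value at position 1, column 'discount' → 26

26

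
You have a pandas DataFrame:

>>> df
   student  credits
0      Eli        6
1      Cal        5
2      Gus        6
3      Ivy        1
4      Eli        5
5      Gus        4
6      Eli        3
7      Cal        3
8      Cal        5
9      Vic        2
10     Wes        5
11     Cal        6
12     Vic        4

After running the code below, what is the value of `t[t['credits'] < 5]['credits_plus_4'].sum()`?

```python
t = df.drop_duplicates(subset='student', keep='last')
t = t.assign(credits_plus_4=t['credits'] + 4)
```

28

drop duplicate student (keep=last):
   student  credits
3      Ivy        1
5      Gus        4
6      Eli        3
10     Wes        5
11     Cal        6
12     Vic        4
add column credits_plus_4 = t['credits'] + 4:
   student  credits  credits_plus_4
3      Ivy        1               5
5      Gus        4               8
6      Eli        3               7
10     Wes        5               9
11     Cal        6              10
12     Vic        4               8
filter rows where credits < 5:
   student  credits  credits_plus_4
3      Ivy        1               5
5      Gus        4               8
6      Eli        3               7
12     Vic        4               8
So sum() = 28.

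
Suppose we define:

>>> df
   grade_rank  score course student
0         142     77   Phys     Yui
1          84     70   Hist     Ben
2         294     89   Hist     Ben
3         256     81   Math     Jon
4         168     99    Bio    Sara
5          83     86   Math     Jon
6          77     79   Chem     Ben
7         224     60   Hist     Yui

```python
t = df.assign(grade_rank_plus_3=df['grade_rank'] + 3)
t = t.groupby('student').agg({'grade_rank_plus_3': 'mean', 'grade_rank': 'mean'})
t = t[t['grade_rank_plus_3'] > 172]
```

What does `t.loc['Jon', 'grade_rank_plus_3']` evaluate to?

add column grade_rank_plus_3 = df['grade_rank'] + 3:
   grade_rank  score course student  grade_rank_plus_3
0         142     77   Phys     Yui                145
1          84     70   Hist     Ben                 87
2         294     89   Hist     Ben                297
3         256     81   Math     Jon                259
4         168     99    Bio    Sara                171
5          83     86   Math     Jon                 86
6          77     79   Chem     Ben                 80
7         224     60   Hist     Yui                227
group by student: mean(grade_rank_plus_3), mean(grade_rank):
         grade_rank_plus_3  grade_rank
student                               
Ben             154.666667  151.666667
Jon             172.500000  169.500000
Sara            171.000000  168.000000
Yui             186.000000  183.000000
filter rows where grade_rank_plus_3 > 172:
         grade_rank_plus_3  grade_rank
student                               
Jon                  172.5       169.5
Yui                  186.0       183.0
The value at row 'Jon', column 'grade_rank_plus_3' is 172.5.

172.5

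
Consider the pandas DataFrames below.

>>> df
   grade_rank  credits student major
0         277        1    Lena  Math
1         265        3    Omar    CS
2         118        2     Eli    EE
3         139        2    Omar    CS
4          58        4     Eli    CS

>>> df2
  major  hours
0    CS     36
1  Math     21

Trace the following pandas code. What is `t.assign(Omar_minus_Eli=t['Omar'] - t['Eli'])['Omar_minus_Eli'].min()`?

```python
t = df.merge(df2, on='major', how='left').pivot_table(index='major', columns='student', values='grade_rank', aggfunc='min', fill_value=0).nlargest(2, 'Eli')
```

-118

merge on 'major' (how='left') → 5 rows:
   grade_rank  credits student major  hours
0         277        1    Lena  Math   21.0
1         265        3    Omar    CS   36.0
2         118        2     Eli    EE    NaN
3         139        2    Omar    CS   36.0
4          58        4     Eli    CS   36.0
pivot: rows=major, cols=student, min(grade_rank):
student  Eli  Lena  Omar
major                   
CS        58     0   139
EE       118     0     0
Math       0   277     0
take 2 rows with largest Eli:
student  Eli  Lena  Omar
major                   
EE       118     0     0
CS        58     0   139
add column Omar_minus_Eli = t['Omar'] - t['Eli']:
student  Eli  Lena  Omar  Omar_minus_Eli
major                                   
EE       118     0     0            -118
CS        58     0   139              81
So min() = -118.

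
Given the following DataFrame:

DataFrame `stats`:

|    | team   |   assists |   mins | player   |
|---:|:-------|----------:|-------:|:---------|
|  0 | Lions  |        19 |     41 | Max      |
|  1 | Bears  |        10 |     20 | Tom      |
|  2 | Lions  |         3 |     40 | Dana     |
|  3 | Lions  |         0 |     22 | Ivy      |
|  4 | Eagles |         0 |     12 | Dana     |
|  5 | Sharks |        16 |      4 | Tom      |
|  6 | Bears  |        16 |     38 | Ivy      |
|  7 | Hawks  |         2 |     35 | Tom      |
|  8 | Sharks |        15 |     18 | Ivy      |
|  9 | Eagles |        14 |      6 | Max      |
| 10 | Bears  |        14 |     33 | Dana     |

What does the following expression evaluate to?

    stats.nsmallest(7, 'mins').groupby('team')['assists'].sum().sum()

69

take 7 rows with smallest mins:
      team  assists  mins player
5   Sharks       16     4    Tom
9   Eagles       14     6    Max
4   Eagles        0    12   Dana
8   Sharks       15    18    Ivy
1    Bears       10    20    Tom
3    Lions        0    22    Ivy
10   Bears       14    33   Dana
group by team, sum of assists:
team
Bears     24
Eagles    14
Lions      0
Sharks    31
Name: assists, dtype: int64
The sum of the resulting series is 69.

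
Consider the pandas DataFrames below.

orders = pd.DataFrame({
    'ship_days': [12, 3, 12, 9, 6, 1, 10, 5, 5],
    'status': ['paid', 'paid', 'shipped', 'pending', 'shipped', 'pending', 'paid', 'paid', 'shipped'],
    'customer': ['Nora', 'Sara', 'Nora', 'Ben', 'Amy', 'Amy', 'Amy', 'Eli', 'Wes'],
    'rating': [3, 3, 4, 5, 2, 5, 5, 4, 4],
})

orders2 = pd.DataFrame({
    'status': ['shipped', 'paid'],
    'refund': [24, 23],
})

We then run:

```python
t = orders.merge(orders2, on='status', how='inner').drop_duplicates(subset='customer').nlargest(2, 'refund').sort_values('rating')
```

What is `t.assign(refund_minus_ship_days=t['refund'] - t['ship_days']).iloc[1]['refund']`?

merge on 'status' (how='inner') → 7 rows:
   ship_days   status customer  rating  refund
0         12     paid     Nora       3      23
1          3     paid     Sara       3      23
2         12  shipped     Nora       4      24
3          6  shipped      Amy       2      24
4         10     paid      Amy       5      23
5          5     paid      Eli       4      23
6          5  shipped      Wes       4      24
drop duplicate customer (keep=first):
   ship_days   status customer  rating  refund
0         12     paid     Nora       3      23
1          3     paid     Sara       3      23
3          6  shipped      Amy       2      24
5          5     paid      Eli       4      23
6          5  shipped      Wes       4      24
take 2 rows with largest refund:
   ship_days   status customer  rating  refund
3          6  shipped      Amy       2      24
6          5  shipped      Wes       4      24
sort by rating:
   ship_days   status customer  rating  refund
3          6  shipped      Amy       2      24
6          5  shipped      Wes       4      24
add column refund_minus_ship_days = t['refund'] - t['ship_days']:
   ship_days   status customer  rating  refund  refund_minus_ship_days
3          6  shipped      Amy       2      24                      18
6          5  shipped      Wes       4      24                      19
The value at position 1, column 'refund' is 24.

24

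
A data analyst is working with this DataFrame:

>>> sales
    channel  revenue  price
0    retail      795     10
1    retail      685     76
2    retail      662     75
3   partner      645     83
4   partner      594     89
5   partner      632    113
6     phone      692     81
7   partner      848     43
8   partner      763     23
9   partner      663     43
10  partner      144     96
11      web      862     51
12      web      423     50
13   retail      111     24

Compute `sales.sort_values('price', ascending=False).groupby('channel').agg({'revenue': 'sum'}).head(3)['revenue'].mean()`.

sort by price descending:
    channel  revenue  price
5   partner      632    113
10  partner      144     96
4   partner      594     89
3   partner      645     83
6     phone      692     81
1    retail      685     76
2    retail      662     75
11      web      862     51
12      web      423     50
7   partner      848     43
9   partner      663     43
13   retail      111     24
8   partner      763     23
0    retail      795     10
group by channel, sum of revenue:
         revenue
channel         
partner     4289
phone        692
retail      2253
web         1285
take first 3 rows:
         revenue
channel         
partner     4289
phone        692
retail      2253
Reading off the mean of column 'revenue', we get 2411.33333333.

2411.33333333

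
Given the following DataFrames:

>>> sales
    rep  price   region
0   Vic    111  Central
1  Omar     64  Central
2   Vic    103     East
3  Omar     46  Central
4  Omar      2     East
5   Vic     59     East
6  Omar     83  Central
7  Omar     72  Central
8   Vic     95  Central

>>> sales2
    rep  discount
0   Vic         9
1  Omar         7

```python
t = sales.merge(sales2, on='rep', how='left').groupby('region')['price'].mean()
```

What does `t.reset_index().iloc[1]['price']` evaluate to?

merge on 'rep' (how='left') → 9 rows:
    rep  price   region  discount
0   Vic    111  Central         9
1  Omar     64  Central         7
2   Vic    103     East         9
3  Omar     46  Central         7
4  Omar      2     East         7
5   Vic     59     East         9
6  Omar     83  Central         7
7  Omar     72  Central         7
8   Vic     95  Central         9
group by region, mean of price:
region
Central    78.500000
East       54.666667
Name: price, dtype: float64
reset_index():
    region      price
0  Central  78.500000
1     East  54.666667
Hence 54.6666666667.

54.6666666667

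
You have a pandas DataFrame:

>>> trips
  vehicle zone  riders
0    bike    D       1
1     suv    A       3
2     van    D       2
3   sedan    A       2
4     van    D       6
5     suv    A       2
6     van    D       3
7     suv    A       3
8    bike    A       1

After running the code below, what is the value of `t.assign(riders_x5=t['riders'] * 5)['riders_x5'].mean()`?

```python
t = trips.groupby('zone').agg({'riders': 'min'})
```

5.0

group by zone, min of riders:
      riders
zone        
A          1
D          1
add column riders_x5 = t['riders'] * 5:
      riders  riders_x5
zone                   
A          1          5
D          1          5
Reading off the mean of column 'riders_x5', we get 5.0.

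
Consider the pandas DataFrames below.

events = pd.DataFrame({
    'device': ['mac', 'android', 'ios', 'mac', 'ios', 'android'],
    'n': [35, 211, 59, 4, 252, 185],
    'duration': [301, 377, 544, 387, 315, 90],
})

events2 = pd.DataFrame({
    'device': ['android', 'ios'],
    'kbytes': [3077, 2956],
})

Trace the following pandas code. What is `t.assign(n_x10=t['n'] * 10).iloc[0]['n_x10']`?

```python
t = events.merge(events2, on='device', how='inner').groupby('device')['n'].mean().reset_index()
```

merge on 'device' (how='inner') → 4 rows:
    device    n  duration  kbytes
0  android  211       377    3077
1      ios   59       544    2956
2      ios  252       315    2956
3  android  185        90    3077
group by device, mean of n:
device
android    198.0
ios        155.5
Name: n, dtype: float64
reset_index():
    device      n
0  android  198.0
1      ios  155.5
add column n_x10 = t['n'] * 10:
    device      n   n_x10
0  android  198.0  1980.0
1      ios  155.5  1555.0
Finally, value at position 0, column 'n_x10' = 1980.0.

1980.0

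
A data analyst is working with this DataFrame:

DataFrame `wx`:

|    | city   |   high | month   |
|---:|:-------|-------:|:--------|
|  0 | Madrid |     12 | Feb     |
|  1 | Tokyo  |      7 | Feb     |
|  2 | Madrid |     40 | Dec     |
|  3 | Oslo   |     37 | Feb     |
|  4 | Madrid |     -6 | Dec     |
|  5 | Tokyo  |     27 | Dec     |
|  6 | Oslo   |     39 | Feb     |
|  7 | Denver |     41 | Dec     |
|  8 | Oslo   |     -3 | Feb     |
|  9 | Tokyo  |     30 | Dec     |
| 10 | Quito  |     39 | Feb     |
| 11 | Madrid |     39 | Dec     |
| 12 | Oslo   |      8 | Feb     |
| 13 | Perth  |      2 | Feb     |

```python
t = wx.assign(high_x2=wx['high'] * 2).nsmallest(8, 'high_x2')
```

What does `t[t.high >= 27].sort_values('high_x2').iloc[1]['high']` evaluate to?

30

add column high_x2 = wx['high'] * 2:
      city  high month  high_x2
0   Madrid    12   Feb       24
1    Tokyo     7   Feb       14
2   Madrid    40   Dec       80
3     Oslo    37   Feb       74
4   Madrid    -6   Dec      -12
5    Tokyo    27   Dec       54
6     Oslo    39   Feb       78
7   Denver    41   Dec       82
8     Oslo    -3   Feb       -6
9    Tokyo    30   Dec       60
10   Quito    39   Feb       78
11  Madrid    39   Dec       78
12    Oslo     8   Feb       16
13   Perth     2   Feb        4
take 8 rows with smallest high_x2:
      city  high month  high_x2
4   Madrid    -6   Dec      -12
8     Oslo    -3   Feb       -6
13   Perth     2   Feb        4
1    Tokyo     7   Feb       14
12    Oslo     8   Feb       16
0   Madrid    12   Feb       24
5    Tokyo    27   Dec       54
9    Tokyo    30   Dec       60
filter rows where high >= 27:
    city  high month  high_x2
5  Tokyo    27   Dec       54
9  Tokyo    30   Dec       60
sort by high_x2:
    city  high month  high_x2
5  Tokyo    27   Dec       54
9  Tokyo    30   Dec       60
Taking the value at position 1, column 'high' gives 30.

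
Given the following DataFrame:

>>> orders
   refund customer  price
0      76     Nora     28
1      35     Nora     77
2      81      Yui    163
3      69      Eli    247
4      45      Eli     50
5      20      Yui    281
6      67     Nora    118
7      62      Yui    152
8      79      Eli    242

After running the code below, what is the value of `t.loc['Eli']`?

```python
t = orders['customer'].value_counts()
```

3

value_counts of customer:
customer
Nora    3
Yui     3
Eli     3
Name: count, dtype: int64
The value at index 'Eli' is 3.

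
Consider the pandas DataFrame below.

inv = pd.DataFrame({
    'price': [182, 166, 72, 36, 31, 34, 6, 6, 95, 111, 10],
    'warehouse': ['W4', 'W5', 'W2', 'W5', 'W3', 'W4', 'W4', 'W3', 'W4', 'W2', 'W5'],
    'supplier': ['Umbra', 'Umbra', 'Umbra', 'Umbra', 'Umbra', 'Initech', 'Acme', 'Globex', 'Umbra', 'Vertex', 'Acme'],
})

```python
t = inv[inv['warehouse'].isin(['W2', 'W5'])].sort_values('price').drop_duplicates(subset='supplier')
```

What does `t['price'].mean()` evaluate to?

52.3333333333

filter rows where warehouse in ['W2', 'W5']:
    price warehouse supplier
1     166        W5    Umbra
2      72        W2    Umbra
3      36        W5    Umbra
9     111        W2   Vertex
10     10        W5     Acme
sort by price:
    price warehouse supplier
10     10        W5     Acme
3      36        W5    Umbra
2      72        W2    Umbra
9     111        W2   Vertex
1     166        W5    Umbra
drop duplicate supplier (keep=first):
    price warehouse supplier
10     10        W5     Acme
3      36        W5    Umbra
9     111        W2   Vertex
Taking the mean of column 'price' gives 52.3333333333.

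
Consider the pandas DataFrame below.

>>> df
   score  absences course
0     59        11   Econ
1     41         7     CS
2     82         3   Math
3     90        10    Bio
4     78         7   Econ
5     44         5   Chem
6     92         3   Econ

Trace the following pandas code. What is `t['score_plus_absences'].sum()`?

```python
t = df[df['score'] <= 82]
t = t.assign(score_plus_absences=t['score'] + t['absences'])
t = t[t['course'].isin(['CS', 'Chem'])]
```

97

filter rows where score <= 82:
   score  absences course
0     59        11   Econ
1     41         7     CS
2     82         3   Math
4     78         7   Econ
5     44         5   Chem
add column score_plus_absences = t['score'] + t['absences']:
   score  absences course  score_plus_absences
0     59        11   Econ                   70
1     41         7     CS                   48
2     82         3   Math                   85
4     78         7   Econ                   85
5     44         5   Chem                   49
filter rows where course in ['CS', 'Chem']:
   score  absences course  score_plus_absences
1     41         7     CS                   48
5     44         5   Chem                   49
So sum() = 97.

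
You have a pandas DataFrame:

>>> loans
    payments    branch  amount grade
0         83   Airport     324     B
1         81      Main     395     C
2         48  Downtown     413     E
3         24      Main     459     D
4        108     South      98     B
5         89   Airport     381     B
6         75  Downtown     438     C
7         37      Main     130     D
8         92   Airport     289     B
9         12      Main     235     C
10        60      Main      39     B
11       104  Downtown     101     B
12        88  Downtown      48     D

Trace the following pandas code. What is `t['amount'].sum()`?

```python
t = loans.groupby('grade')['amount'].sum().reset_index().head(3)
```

2937

group by grade, sum of amount:
grade
B    1232
C    1068
D     637
E     413
Name: amount, dtype: int64
reset_index():
  grade  amount
0     B    1232
1     C    1068
2     D     637
3     E     413
take first 3 rows:
  grade  amount
0     B    1232
1     C    1068
2     D     637
Then the sum of column 'amount': 2937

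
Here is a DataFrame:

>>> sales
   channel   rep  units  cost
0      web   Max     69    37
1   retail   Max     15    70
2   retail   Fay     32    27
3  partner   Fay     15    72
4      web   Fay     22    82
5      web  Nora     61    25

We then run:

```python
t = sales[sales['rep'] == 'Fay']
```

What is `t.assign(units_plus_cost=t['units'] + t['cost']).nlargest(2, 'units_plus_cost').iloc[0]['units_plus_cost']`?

104

filter rows where rep == 'Fay':
   channel  rep  units  cost
2   retail  Fay     32    27
3  partner  Fay     15    72
4      web  Fay     22    82
add column units_plus_cost = t['units'] + t['cost']:
   channel  rep  units  cost  units_plus_cost
2   retail  Fay     32    27               59
3  partner  Fay     15    72               87
4      web  Fay     22    82              104
take 2 rows with largest units_plus_cost:
   channel  rep  units  cost  units_plus_cost
4      web  Fay     22    82              104
3  partner  Fay     15    72               87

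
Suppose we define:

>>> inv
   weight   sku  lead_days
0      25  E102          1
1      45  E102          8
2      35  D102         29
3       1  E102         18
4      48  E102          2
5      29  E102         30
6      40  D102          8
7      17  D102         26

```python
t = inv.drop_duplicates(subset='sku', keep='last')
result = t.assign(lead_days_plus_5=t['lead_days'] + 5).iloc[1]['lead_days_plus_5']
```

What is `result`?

drop duplicate sku (keep=last):
   weight   sku  lead_days
5      29  E102         30
7      17  D102         26
add column lead_days_plus_5 = t['lead_days'] + 5:
   weight   sku  lead_days  lead_days_plus_5
5      29  E102         30                35
7      17  D102         26                31
Finally, value at position 1, column 'lead_days_plus_5' = 31.

31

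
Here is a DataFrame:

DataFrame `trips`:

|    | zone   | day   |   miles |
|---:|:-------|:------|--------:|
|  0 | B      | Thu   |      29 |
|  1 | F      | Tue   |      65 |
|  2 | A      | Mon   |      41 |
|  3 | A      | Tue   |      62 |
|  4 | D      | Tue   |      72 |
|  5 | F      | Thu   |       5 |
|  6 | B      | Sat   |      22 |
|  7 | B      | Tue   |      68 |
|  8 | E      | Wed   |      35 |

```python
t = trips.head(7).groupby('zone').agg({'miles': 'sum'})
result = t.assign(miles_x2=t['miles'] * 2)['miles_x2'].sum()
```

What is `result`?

592

take first 7 rows:
  zone  day  miles
0    B  Thu     29
1    F  Tue     65
2    A  Mon     41
3    A  Tue     62
4    D  Tue     72
5    F  Thu      5
6    B  Sat     22
group by zone, sum of miles:
      miles
zone       
A       103
B        51
D        72
F        70
add column miles_x2 = t['miles'] * 2:
      miles  miles_x2
zone                 
A       103       206
B        51       102
D        72       144
F        70       140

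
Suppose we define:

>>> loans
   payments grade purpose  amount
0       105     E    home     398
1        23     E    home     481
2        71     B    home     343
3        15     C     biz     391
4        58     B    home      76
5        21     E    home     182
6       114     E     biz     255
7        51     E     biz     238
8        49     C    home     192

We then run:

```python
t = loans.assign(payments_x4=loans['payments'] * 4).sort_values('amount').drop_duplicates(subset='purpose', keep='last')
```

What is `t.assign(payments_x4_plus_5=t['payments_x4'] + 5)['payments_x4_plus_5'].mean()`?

add column payments_x4 = loans['payments'] * 4:
   payments grade purpose  amount  payments_x4
0       105     E    home     398          420
1        23     E    home     481           92
2        71     B    home     343          284
3        15     C     biz     391           60
4        58     B    home      76          232
5        21     E    home     182           84
6       114     E     biz     255          456
7        51     E     biz     238          204
8        49     C    home     192          196
sort by amount:
   payments grade purpose  amount  payments_x4
4        58     B    home      76          232
5        21     E    home     182           84
8        49     C    home     192          196
7        51     E     biz     238          204
6       114     E     biz     255          456
2        71     B    home     343          284
3        15     C     biz     391           60
0       105     E    home     398          420
1        23     E    home     481           92
drop duplicate purpose (keep=last):
   payments grade purpose  amount  payments_x4
3        15     C     biz     391           60
1        23     E    home     481           92
add column payments_x4_plus_5 = t['payments_x4'] + 5:
   payments grade purpose  amount  payments_x4  payments_x4_plus_5
3        15     C     biz     391           60                  65
1        23     E    home     481           92                  97
Then the mean of column 'payments_x4_plus_5': 81.0

81.0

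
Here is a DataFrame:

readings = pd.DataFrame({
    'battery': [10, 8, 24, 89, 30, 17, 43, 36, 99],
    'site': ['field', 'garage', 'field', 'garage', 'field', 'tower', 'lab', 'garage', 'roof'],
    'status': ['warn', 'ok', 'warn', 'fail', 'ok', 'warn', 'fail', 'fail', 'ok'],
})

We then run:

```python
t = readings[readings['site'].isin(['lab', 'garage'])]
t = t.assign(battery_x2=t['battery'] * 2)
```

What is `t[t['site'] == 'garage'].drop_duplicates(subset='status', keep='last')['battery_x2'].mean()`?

44.0

filter rows where site in ['lab', 'garage']:
   battery    site status
1        8  garage     ok
3       89  garage   fail
6       43     lab   fail
7       36  garage   fail
add column battery_x2 = t['battery'] * 2:
   battery    site status  battery_x2
1        8  garage     ok          16
3       89  garage   fail         178
6       43     lab   fail          86
7       36  garage   fail          72
filter rows where site == 'garage':
   battery    site status  battery_x2
1        8  garage     ok          16
3       89  garage   fail         178
7       36  garage   fail          72
drop duplicate status (keep=last):
   battery    site status  battery_x2
1        8  garage     ok          16
7       36  garage   fail          72
Finally, mean of column 'battery_x2' = 44.0.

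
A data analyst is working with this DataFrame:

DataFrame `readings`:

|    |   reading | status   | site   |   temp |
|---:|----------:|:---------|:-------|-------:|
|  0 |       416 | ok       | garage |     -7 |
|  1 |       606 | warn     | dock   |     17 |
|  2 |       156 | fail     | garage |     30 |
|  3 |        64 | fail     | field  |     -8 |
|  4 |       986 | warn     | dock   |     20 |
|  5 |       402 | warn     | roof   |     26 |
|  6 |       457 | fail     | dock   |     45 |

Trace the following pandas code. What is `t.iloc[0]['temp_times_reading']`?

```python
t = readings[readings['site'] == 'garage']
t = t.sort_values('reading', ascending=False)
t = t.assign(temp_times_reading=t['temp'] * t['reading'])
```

filter rows where site == 'garage':
   reading status    site  temp
0      416     ok  garage    -7
2      156   fail  garage    30
sort by reading descending:
   reading status    site  temp
0      416     ok  garage    -7
2      156   fail  garage    30
add column temp_times_reading = t['temp'] * t['reading']:
   reading status    site  temp  temp_times_reading
0      416     ok  garage    -7               -2912
2      156   fail  garage    30                4680

-2912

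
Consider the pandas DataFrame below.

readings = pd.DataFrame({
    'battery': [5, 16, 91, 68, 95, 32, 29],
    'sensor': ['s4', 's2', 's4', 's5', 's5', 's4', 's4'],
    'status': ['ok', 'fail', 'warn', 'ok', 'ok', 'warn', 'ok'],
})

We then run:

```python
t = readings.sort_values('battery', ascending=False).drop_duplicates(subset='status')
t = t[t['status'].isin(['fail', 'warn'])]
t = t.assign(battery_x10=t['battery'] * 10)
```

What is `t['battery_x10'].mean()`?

sort by battery descending:
   battery sensor status
4       95     s5     ok
2       91     s4   warn
3       68     s5     ok
5       32     s4   warn
6       29     s4     ok
1       16     s2   fail
0        5     s4     ok
drop duplicate status (keep=first):
   battery sensor status
4       95     s5     ok
2       91     s4   warn
1       16     s2   fail
filter rows where status in ['fail', 'warn']:
   battery sensor status
2       91     s4   warn
1       16     s2   fail
add column battery_x10 = t['battery'] * 10:
   battery sensor status  battery_x10
2       91     s4   warn          910
1       16     s2   fail          160
mean of column 'battery_x10' → 535.0

535.0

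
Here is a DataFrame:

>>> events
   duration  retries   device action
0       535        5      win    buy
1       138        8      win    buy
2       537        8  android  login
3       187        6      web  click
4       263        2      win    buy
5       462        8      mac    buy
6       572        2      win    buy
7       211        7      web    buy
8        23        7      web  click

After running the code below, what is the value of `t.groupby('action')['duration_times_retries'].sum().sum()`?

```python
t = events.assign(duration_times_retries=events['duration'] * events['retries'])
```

16201

add column duration_times_retries = events['duration'] * events['retries']:
   duration  retries   device action  duration_times_retries
0       535        5      win    buy                    2675
1       138        8      win    buy                    1104
2       537        8  android  login                    4296
3       187        6      web  click                    1122
4       263        2      win    buy                     526
5       462        8      mac    buy                    3696
6       572        2      win    buy                    1144
7       211        7      web    buy                    1477
8        23        7      web  click                     161
group by action, sum of duration_times_retries:
action
buy      10622
click     1283
login     4296
Name: duration_times_retries, dtype: int64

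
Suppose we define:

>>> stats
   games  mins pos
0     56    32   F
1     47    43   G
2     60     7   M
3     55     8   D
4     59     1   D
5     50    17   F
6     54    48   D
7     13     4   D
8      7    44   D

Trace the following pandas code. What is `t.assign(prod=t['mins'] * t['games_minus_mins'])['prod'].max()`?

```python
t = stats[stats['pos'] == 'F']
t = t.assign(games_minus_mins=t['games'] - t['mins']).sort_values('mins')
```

768

filter rows where pos == 'F':
   games  mins pos
0     56    32   F
5     50    17   F
add column games_minus_mins = t['games'] - t['mins']:
   games  mins pos  games_minus_mins
0     56    32   F                24
5     50    17   F                33
sort by mins:
   games  mins pos  games_minus_mins
5     50    17   F                33
0     56    32   F                24
add column prod = t['mins'] * t['games_minus_mins']:
   games  mins pos  games_minus_mins  prod
5     50    17   F                33   561
0     56    32   F                24   768
Then the max of column 'prod': 768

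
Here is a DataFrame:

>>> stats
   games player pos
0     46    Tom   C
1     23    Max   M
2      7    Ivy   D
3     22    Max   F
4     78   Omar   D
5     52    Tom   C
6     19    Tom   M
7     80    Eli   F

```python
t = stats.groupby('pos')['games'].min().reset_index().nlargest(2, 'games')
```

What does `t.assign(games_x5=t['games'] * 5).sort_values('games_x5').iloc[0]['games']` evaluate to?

group by pos, min of games:
pos
C    46
D     7
F    22
M    19
Name: games, dtype: int64
reset_index():
  pos  games
0   C     46
1   D      7
2   F     22
3   M     19
take 2 rows with largest games:
  pos  games
0   C     46
2   F     22
add column games_x5 = t['games'] * 5:
  pos  games  games_x5
0   C     46       230
2   F     22       110
sort by games_x5:
  pos  games  games_x5
2   F     22       110
0   C     46       230

22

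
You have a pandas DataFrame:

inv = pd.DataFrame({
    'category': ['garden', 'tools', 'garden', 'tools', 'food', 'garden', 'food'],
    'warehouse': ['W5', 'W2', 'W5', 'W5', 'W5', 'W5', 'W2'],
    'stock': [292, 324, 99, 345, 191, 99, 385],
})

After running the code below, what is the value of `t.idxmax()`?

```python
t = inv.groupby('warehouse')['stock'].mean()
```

group by warehouse, mean of stock:
warehouse
W2    354.5
W5    205.2
Name: stock, dtype: float64
The label with the largest value is W2.

W2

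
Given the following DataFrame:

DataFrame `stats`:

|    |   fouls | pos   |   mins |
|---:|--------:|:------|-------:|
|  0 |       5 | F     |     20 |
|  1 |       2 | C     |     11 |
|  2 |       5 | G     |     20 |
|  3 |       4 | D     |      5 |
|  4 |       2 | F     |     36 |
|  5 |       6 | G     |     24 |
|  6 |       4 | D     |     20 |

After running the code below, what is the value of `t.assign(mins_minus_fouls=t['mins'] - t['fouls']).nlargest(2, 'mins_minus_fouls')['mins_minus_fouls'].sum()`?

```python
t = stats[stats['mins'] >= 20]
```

52

filter rows where mins >= 20:
   fouls pos  mins
0      5   F    20
2      5   G    20
4      2   F    36
5      6   G    24
6      4   D    20
add column mins_minus_fouls = t['mins'] - t['fouls']:
   fouls pos  mins  mins_minus_fouls
0      5   F    20                15
2      5   G    20                15
4      2   F    36                34
5      6   G    24                18
6      4   D    20                16
take 2 rows with largest mins_minus_fouls:
   fouls pos  mins  mins_minus_fouls
4      2   F    36                34
5      6   G    24                18
sum of column 'mins_minus_fouls' → 52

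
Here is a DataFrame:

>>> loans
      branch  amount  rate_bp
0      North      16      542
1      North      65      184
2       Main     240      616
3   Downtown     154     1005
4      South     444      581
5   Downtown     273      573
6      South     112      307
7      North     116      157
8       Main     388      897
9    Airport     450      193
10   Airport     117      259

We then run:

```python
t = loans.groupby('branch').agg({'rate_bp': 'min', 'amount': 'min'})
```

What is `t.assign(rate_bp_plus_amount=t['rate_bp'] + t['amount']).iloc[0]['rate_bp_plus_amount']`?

group by branch: min(rate_bp), min(amount):
          rate_bp  amount
branch                   
Airport       193     117
Downtown      573     154
Main          616     240
North         157      16
South         307     112
add column rate_bp_plus_amount = t['rate_bp'] + t['amount']:
          rate_bp  amount  rate_bp_plus_amount
branch                                        
Airport       193     117                  310
Downtown      573     154                  727
Main          616     240                  856
North         157      16                  173
South         307     112                  419
Then the value at position 0, column 'rate_bp_plus_amount': 310

310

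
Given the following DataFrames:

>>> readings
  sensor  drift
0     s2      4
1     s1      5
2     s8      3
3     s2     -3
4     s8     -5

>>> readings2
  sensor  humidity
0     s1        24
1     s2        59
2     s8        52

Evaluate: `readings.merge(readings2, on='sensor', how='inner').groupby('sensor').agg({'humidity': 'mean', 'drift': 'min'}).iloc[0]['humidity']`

merge on 'sensor' (how='inner') → 5 rows:
  sensor  drift  humidity
0     s2      4        59
1     s1      5        24
2     s8      3        52
3     s2     -3        59
4     s8     -5        52
group by sensor: mean(humidity), min(drift):
        humidity  drift
sensor                 
s1          24.0      5
s2          59.0     -3
s8          52.0     -5
Hence 24.0.

24.0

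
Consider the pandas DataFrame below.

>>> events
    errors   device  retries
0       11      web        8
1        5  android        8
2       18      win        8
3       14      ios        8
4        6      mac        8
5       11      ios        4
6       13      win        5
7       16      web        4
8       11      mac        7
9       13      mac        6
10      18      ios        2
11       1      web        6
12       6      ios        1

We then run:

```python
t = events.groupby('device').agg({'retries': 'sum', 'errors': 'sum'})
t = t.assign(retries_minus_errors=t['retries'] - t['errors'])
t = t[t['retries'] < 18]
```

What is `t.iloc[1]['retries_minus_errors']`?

-34

group by device: sum(retries), sum(errors):
         retries  errors
device                  
android        8       5
ios           15      49
mac           21      30
web           18      28
win           13      31
add column retries_minus_errors = t['retries'] - t['errors']:
         retries  errors  retries_minus_errors
device                                        
android        8       5                     3
ios           15      49                   -34
mac           21      30                    -9
web           18      28                   -10
win           13      31                   -18
filter rows where retries < 18:
         retries  errors  retries_minus_errors
device                                        
android        8       5                     3
ios           15      49                   -34
win           13      31                   -18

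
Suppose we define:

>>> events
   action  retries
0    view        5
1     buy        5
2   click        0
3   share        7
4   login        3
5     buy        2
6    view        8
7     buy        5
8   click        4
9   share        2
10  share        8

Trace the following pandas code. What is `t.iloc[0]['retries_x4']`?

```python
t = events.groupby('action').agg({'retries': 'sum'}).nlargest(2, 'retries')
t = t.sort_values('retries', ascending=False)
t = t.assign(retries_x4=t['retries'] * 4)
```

68

group by action, sum of retries:
        retries
action         
buy          12
click         4
login         3
share        17
view         13
take 2 rows with largest retries:
        retries
action         
share        17
view         13
sort by retries descending:
        retries
action         
share        17
view         13
add column retries_x4 = t['retries'] * 4:
        retries  retries_x4
action                     
share        17          68
view         13          52
The value at position 0, column 'retries_x4' is 68.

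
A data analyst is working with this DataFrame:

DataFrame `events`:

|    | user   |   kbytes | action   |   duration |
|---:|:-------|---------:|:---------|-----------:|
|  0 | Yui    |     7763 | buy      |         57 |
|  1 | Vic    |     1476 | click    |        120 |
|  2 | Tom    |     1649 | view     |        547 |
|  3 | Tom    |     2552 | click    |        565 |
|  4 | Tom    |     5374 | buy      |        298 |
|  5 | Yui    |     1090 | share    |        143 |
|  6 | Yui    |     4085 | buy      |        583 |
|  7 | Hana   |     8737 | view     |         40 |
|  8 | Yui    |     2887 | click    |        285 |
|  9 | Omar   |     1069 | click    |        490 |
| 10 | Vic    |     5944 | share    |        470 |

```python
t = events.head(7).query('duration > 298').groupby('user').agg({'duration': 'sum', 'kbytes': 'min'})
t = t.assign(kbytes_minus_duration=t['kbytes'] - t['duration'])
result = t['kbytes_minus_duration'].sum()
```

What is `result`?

4039

take first 7 rows:
  user  kbytes action  duration
0  Yui    7763    buy        57
1  Vic    1476  click       120
2  Tom    1649   view       547
3  Tom    2552  click       565
4  Tom    5374    buy       298
5  Yui    1090  share       143
6  Yui    4085    buy       583
filter rows where duration > 298:
  user  kbytes action  duration
2  Tom    1649   view       547
3  Tom    2552  click       565
6  Yui    4085    buy       583
group by user: sum(duration), min(kbytes):
      duration  kbytes
user                  
Tom       1112    1649
Yui        583    4085
add column kbytes_minus_duration = t['kbytes'] - t['duration']:
      duration  kbytes  kbytes_minus_duration
user                                         
Tom       1112    1649                    537
Yui        583    4085                   3502
sum of column 'kbytes_minus_duration' → 4039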